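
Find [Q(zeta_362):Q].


The degree equals Euler's totient phi(362).
362 = 2 * 181
phi(362) = 180

180


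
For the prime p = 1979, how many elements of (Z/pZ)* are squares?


For prime p, the number of non-zero quadratic residues is (p-1)/2.
= (1979-1)/2
= 989

989


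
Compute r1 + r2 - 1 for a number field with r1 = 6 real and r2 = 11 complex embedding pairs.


By Dirichlet's unit theorem:
rank = r1 + r2 - 1
= 6 + 11 - 1
= 16

16


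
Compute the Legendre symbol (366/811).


p = 811 is prime, so compute (366/811) with the reciprocity algorithm (Jacobi-symbol steps: pull out 2s via (2/n), flip via reciprocity, reduce):
  pull out 2: (2/811) = -1  (since 811 mod 8 = 3)
  reciprocity: (183/811) -> -(811/183)
  reduce: (79/183)
  reciprocity: (79/183) -> -(183/79)
  reduce: (25/79)
  reciprocity: (25/79) -> +(79/25)
  reduce: (4/25)
  pull out 2: (2/25) = +1  (since 25 mod 8 = 1)
  pull out 2: (2/25) = +1  (since 25 mod 8 = 1)
  (1/25) = 1
Product of signs = -1
(366/811) = -1

-1


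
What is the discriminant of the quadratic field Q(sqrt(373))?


For K = Q(sqrt(d)) with d squarefree: disc(K) = d if d = 1 mod 4, and disc(K) = 4d if d = 2 or 3 mod 4.
Here d = 373, and d mod 4 = 1.
d = 1 mod 4 (O_K = Z[(1+sqrt(d))/2]), so disc(K) = d = 373

373


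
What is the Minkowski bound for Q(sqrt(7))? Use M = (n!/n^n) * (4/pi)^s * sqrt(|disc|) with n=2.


d = 7, d mod 4 = 3, so disc(K) = 4d = 28; |disc(K)| = 28
Real quadratic field, so n = 2, s = r2 = 0, r1 = 2
M = (n!/n^n) * (4/pi)^s * sqrt(|disc(K)|) = (2!/2^2) * (4/pi)^0 * sqrt(28)
= 0.5 * 1.000000 * 5.291503
= 2.6458

2.6458


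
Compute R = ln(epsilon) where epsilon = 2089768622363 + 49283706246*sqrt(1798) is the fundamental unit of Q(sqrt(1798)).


epsilon = 2089768622363 + 49283706246*sqrt(1798)
= 4.1795e+12
R = ln(4.1795e+12)
= 29.0612

29.0612


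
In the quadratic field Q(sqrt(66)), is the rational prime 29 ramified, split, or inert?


K = Q(sqrt(66)). Since d mod 4 = 2, disc(K) = 264.
Check p | disc: 264 mod 29 = 3.
p does not divide disc. Compute Legendre symbol (d/p):
8^((29-1)/2) mod 29 = -1
(d/p) = -1, so p is inert: (p) stays prime with e=1, f=2, g=1.
Therefore p is inert.

inert


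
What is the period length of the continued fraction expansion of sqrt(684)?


Run the CF algorithm for sqrt(684).
a_0 = floor(sqrt(684)) = 26; set m_0=0, q_0=1.
Recurrence: m' = q*a - m,  q' = (d - m'^2)/q,  a' = floor((a_0 + m')/q').
  step 1: m=26, q=8, a=6
  step 2: m=22, q=25, a=1
  step 3: m=3, q=27, a=1
  step 4: m=24, q=4, a=12
  step 5: m=24, q=27, a=1
  step 6: m=3, q=25, a=1
  step 7: m=22, q=8, a=6
  step 8: m=26, q=1, a=52
a_8 = 2*a_0 = 52, so the period closes here.
sqrt(684) = [26; 6, 1, 1, 12, 1, 1, 6, 52]
Period length = 8

8


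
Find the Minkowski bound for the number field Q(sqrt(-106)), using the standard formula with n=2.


d = -106, d mod 4 = 2, so disc(K) = 4d = -424; |disc(K)| = 424
Imaginary quadratic field, so n = 2, s = r2 = 1, r1 = 0
M = (n!/n^n) * (4/pi)^s * sqrt(|disc(K)|) = (2!/2^2) * (4/pi)^1 * sqrt(424)
= 0.5 * 1.273240 * 20.591260
= 13.1088

13.1088


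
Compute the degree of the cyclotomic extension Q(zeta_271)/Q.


The degree equals Euler's totient phi(271).
271 = 271
phi(271) = 270

270


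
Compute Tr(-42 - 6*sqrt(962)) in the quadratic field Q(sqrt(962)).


Tr(a + b*sqrt(d)) = (a + b*sqrt(d)) + (a - b*sqrt(d)) = 2a
= 2 * (-42)
= -84

-84


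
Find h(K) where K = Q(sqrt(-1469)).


K = Q(sqrt(-1469)). d mod 4 = 3, so D = disc(K) = 4d = -5876
h(K) equals the number of primitive reduced positive-definite forms (a, b, c) = a*x^2 + b*x*y + c*y^2 with b^2 - 4ac = D,
where reduced means |b| <= a <= c, with b >= 0 whenever |b| = a or a = c, and primitive means gcd(a, b, c) = 1.
Reduced forces 3a^2 <= |D| = 5876, so 1 <= a <= 44; b must have the parity of D, and c = (b^2 - D)/(4a) must be an integer >= a.
Enumerate a = 1..44, b in [-a, a]:
  a=1: (1, 0, 1469)  [1]
  a=2: (2, 2, 735)  [1]
  a=3: (3, -2, 490), (3, 2, 490)  [2]
  a=4: none
  a=5: (5, -2, 294), (5, 2, 294)  [2]
  a=6: (6, -2, 245), (6, 2, 245)  [2]
  a=7: (7, -2, 210), (7, 2, 210)  [2]
  a=8: none
  a=9: (9, -8, 165), (9, 8, 165)  [2]
  a=10: (10, -2, 147), (10, 2, 147)  [2]
  a=11: (11, -8, 135), (11, 8, 135)  [2]
  a=12: none
  a=13: (13, 0, 113)  [1]
  a=14: (14, -2, 105), (14, 2, 105)  [2]
  a=15: (15, -8, 99), (15, -2, 98), (15, 2, 98), (15, 8, 99)  [4]
  a=16..17: none
  a=18: (18, -10, 83), (18, 10, 83)  [2]
  a=19..20: none
  a=21: (21, -16, 73), (21, -2, 70), (21, 2, 70), (21, 16, 73)  [4]
  a=22: (22, -14, 69), (22, 14, 69)  [2]
  a=23: (23, -14, 66), (23, 14, 66)  [2]
  a=24: none
  a=25: (25, -18, 62), (25, 18, 62)  [2]
  a=26: (26, 26, 63)  [1]
  a=27: (27, -8, 55), (27, 8, 55)  [2]
  a=28..29: none
  a=30: (30, -22, 53), (30, -2, 49), (30, 2, 49), (30, 22, 53)  [4]
  a=31: (31, -18, 50), (31, 18, 50)  [2]
  a=32: none
  a=33: (33, -14, 46), (33, -8, 45), (33, 8, 45), (33, 14, 46)  [4]
  a=34: none
  a=35: (35, -12, 43), (35, -2, 42), (35, 2, 42), (35, 12, 43)  [4]
  a=36: none
  a=37: (37, -28, 45), (37, 28, 45)  [2]
  a=38: none
  a=39: (39, -26, 42), (39, 26, 42)  [2]
  a=40..44: none
Total reduced forms: 1 + 1 + 2 + 2 + 2 + 2 + 2 + 2 + 2 + 1 + 2 + 4 + 2 + 4 + 2 + 2 + 2 + 1 + 2 + 4 + 2 + 4 + 4 + 2 + 2 = 56
h = 56

56


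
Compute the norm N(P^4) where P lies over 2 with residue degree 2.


N(P^a) = p^(a*f)
= 2^(4*2)
= 2^8
= 256

256


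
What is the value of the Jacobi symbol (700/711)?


Compute (700/711) via quadratic reciprocity:
  pull out 2: (2/711) = +1  (since 711 mod 8 = 7)
  pull out 2: (2/711) = +1  (since 711 mod 8 = 7)
  reciprocity: (175/711) -> -(711/175)
  reduce: (11/175)
  reciprocity: (11/175) -> -(175/11)
  reduce: (10/11)
  pull out 2: (2/11) = -1  (since 11 mod 8 = 3)
  reciprocity: (5/11) -> +(11/5)
  reduce: (1/5)
  (1/5) = 1
Product of signs = -1

-1


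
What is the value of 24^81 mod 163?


p = 163 is prime and the exponent is (p-1)/2 = 81, so by Euler's criterion 24^81 = (24/163) = +1 or -1 mod 163.
Compute by square-and-multiply:
  81 = 64 + 16 + 1 (binary 1010001)
  Repeated squaring mod 163: 24^1 = 24, 24^2 = 87, 24^4 = 71, 24^8 = 151, 24^16 = 144, 24^32 = 35, 24^64 = 84
  24^81 = 24^64 * 24^16 * 24^1 = 84 * 144 * 24 mod 163
    84 * 144 = 12096 = 34 mod 163
    34 * 24 = 816 = 1 mod 163
  24^81 = 1 mod 163
Result 1: 24 is a quadratic residue mod 163.
24^81 mod 163 = 1

1


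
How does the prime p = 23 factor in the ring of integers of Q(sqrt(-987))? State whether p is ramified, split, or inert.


K = Q(sqrt(-987)). Since d mod 4 = 1, disc(K) = -987.
Check p | disc: -987 mod 23 = 2.
p does not divide disc. Compute Legendre symbol (d/p):
2^((23-1)/2) mod 23 = 1
(d/p) = 1, so p splits: (p) = P*P' with e=1, f=1, g=2.
Therefore p is split.

split


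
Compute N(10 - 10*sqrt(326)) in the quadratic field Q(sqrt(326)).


N(a + b*sqrt(d)) = a^2 - d*b^2
= (10)^2 - (326)*(-10)^2
= 100 - 32600
= -32500

-32500


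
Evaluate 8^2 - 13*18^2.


x^2 - d*y^2
= 8^2 - 13*18^2
= 64 - 4212
= -4148

-4148


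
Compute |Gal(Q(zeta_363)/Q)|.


|Gal(Q(zeta_363)/Q)| = phi(363)
= 220

220


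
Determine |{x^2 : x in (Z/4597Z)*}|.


For prime p, the number of non-zero quadratic residues is (p-1)/2.
= (4597-1)/2
= 2298

2298


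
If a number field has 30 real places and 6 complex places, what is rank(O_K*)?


By Dirichlet's unit theorem:
rank = r1 + r2 - 1
= 30 + 6 - 1
= 35

35


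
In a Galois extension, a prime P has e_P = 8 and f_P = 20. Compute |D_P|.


|D_P| = e * f
= 8 * 20
= 160

160


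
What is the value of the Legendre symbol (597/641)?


p = 641 is prime, so compute (597/641) with the reciprocity algorithm (Jacobi-symbol steps: pull out 2s via (2/n), flip via reciprocity, reduce):
  reciprocity: (597/641) -> +(641/597)
  reduce: (44/597)
  pull out 2: (2/597) = -1  (since 597 mod 8 = 5)
  pull out 2: (2/597) = -1  (since 597 mod 8 = 5)
  reciprocity: (11/597) -> +(597/11)
  reduce: (3/11)
  reciprocity: (3/11) -> -(11/3)
  reduce: (2/3)
  pull out 2: (2/3) = -1  (since 3 mod 8 = 3)
  (1/3) = 1
Product of signs = 1
(597/641) = 1

1


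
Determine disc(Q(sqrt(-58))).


For K = Q(sqrt(d)) with d squarefree: disc(K) = d if d = 1 mod 4, and disc(K) = 4d if d = 2 or 3 mod 4.
Here d = -58, and d mod 4 = 2.
d = 2 mod 4, not 1 (O_K = Z[sqrt(d)]), so disc(K) = 4d = 4 * (-58) = -232

-232


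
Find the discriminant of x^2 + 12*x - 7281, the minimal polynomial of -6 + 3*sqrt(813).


The element -6 + 3*sqrt(813) has minimal polynomial:
x^2 + 12*x - 7281
Discriminant = (12)^2 - 4*(-7281)
= 144 + 29124
= 29268

29268


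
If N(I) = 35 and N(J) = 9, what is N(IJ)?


N(IJ) = N(I) * N(J)
= 35 * 9
= 315

315


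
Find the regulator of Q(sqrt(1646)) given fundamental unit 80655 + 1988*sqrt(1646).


epsilon = 80655 + 1988*sqrt(1646)
= 161310.0000
R = ln(161310.0000)
= 11.9911

11.9911


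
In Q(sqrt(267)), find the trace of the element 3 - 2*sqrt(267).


Tr(a + b*sqrt(d)) = (a + b*sqrt(d)) + (a - b*sqrt(d)) = 2a
= 2 * (3)
= 6

6


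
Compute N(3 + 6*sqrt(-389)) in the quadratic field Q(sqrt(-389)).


N(a + b*sqrt(d)) = a^2 - d*b^2
= (3)^2 - (-389)*(6)^2
= 9 + 14004
= 14013

14013


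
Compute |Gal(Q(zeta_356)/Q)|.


|Gal(Q(zeta_356)/Q)| = phi(356)
= 176

176


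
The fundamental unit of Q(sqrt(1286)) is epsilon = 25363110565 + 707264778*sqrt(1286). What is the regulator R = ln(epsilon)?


epsilon = 25363110565 + 707264778*sqrt(1286)
= 5.0726e+10
R = ln(5.0726e+10)
= 24.6497

24.6497


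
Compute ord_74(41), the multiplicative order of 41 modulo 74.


We want ord_74(41), the smallest k >= 1 with 41^k = 1 mod 74.
n = 74 = 2 * 37, phi(74) = 36; the order divides phi(n).
Divisors of 36: 1, 2, 3, 4, 6, 9, 12, 18, 36
Repeated squaring mod 74: 41^1 = 41, 41^2 = 53, 41^4 = 71, 41^8 = 9, 41^16 = 7, 41^32 = 49
Test divisors in increasing order:
  k=1: 41^1 = 41 mod 74
  k=2: 41^2 = 53 mod 74
  k=3: 41^3 = 53 * 41 = 27 mod 74
  k=4: 41^4 = 71 mod 74
  k=6: 41^6 = 71 * 53 = 63 mod 74
  k=9: 41^9 = 9 * 41 = 73 mod 74
  k=12: 41^12 = 9 * 71 = 47 mod 74
  k=18: 41^18 = 7 * 53 = 1 mod 74  <- first divisor giving 1
Order = 18

18


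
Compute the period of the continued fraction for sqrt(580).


Run the CF algorithm for sqrt(580).
a_0 = floor(sqrt(580)) = 24; set m_0=0, q_0=1.
Recurrence: m' = q*a - m,  q' = (d - m'^2)/q,  a' = floor((a_0 + m')/q').
  step 1: m=24, q=4, a=12
  step 2: m=24, q=1, a=48
a_2 = 2*a_0 = 48, so the period closes here.
sqrt(580) = [24; 12, 48]
Period length = 2

2


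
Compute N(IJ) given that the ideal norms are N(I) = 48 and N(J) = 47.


N(IJ) = N(I) * N(J)
= 48 * 47
= 2256

2256


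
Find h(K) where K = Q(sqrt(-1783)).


K = Q(sqrt(-1783)). d mod 4 = 1, so D = disc(K) = d = -1783
h(K) equals the number of primitive reduced positive-definite forms (a, b, c) = a*x^2 + b*x*y + c*y^2 with b^2 - 4ac = D,
where reduced means |b| <= a <= c, with b >= 0 whenever |b| = a or a = c, and primitive means gcd(a, b, c) = 1.
Reduced forces 3a^2 <= |D| = 1783, so 1 <= a <= 24; b must have the parity of D, and c = (b^2 - D)/(4a) must be an integer >= a.
Enumerate a = 1..24, b in [-a, a]:
  a=1: (1, 1, 446)  [1]
  a=2: (2, -1, 223), (2, 1, 223)  [2]
  a=3: none
  a=4: (4, -3, 112), (4, 3, 112)  [2]
  a=5..6: none
  a=7: (7, -3, 64), (7, 3, 64)  [2]
  a=8: (8, -3, 56), (8, 3, 56)  [2]
  a=9..13: none
  a=14: (14, -11, 34), (14, -3, 32), (14, 3, 32), (14, 11, 34)  [4]
  a=15: none
  a=16: (16, -3, 28), (16, 3, 28)  [2]
  a=17: (17, -11, 28), (17, 11, 28)  [2]
  a=18..24: none
Total reduced forms: 1 + 2 + 2 + 2 + 2 + 4 + 2 + 2 = 17
h = 17

17


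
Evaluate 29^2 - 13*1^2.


x^2 - d*y^2
= 29^2 - 13*1^2
= 841 - 13
= 828

828


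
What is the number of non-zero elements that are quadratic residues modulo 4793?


For prime p, the number of non-zero quadratic residues is (p-1)/2.
= (4793-1)/2
= 2396

2396


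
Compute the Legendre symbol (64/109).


p = 109 is prime, so compute (64/109) with the reciprocity algorithm (Jacobi-symbol steps: pull out 2s via (2/n), flip via reciprocity, reduce):
  pull out 2: (2/109) = -1  (since 109 mod 8 = 5)
  pull out 2: (2/109) = -1  (since 109 mod 8 = 5)
  pull out 2: (2/109) = -1  (since 109 mod 8 = 5)
  pull out 2: (2/109) = -1  (since 109 mod 8 = 5)
  pull out 2: (2/109) = -1  (since 109 mod 8 = 5)
  pull out 2: (2/109) = -1  (since 109 mod 8 = 5)
  (1/109) = 1
Product of signs = 1
(64/109) = 1

1


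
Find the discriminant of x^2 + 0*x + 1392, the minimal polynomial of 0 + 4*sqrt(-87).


The element 0 + 4*sqrt(-87) has minimal polynomial:
x^2 + 0*x + 1392
Discriminant = (0)^2 - 4*(1392)
= 0 - 5568
= -5568

-5568


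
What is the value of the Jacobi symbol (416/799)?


Compute (416/799) via quadratic reciprocity:
  pull out 2: (2/799) = +1  (since 799 mod 8 = 7)
  pull out 2: (2/799) = +1  (since 799 mod 8 = 7)
  pull out 2: (2/799) = +1  (since 799 mod 8 = 7)
  pull out 2: (2/799) = +1  (since 799 mod 8 = 7)
  pull out 2: (2/799) = +1  (since 799 mod 8 = 7)
  reciprocity: (13/799) -> +(799/13)
  reduce: (6/13)
  pull out 2: (2/13) = -1  (since 13 mod 8 = 5)
  reciprocity: (3/13) -> +(13/3)
  reduce: (1/3)
  (1/3) = 1
Product of signs = -1

-1


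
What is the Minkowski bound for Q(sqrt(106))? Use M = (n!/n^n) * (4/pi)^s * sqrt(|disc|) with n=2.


d = 106, d mod 4 = 2, so disc(K) = 4d = 424; |disc(K)| = 424
Real quadratic field, so n = 2, s = r2 = 0, r1 = 2
M = (n!/n^n) * (4/pi)^s * sqrt(|disc(K)|) = (2!/2^2) * (4/pi)^0 * sqrt(424)
= 0.5 * 1.000000 * 20.591260
= 10.2956

10.2956


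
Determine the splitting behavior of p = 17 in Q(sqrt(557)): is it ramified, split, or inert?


K = Q(sqrt(557)). Since d mod 4 = 1, disc(K) = 557.
Check p | disc: 557 mod 17 = 13.
p does not divide disc. Compute Legendre symbol (d/p):
13^((17-1)/2) mod 17 = 1
(d/p) = 1, so p splits: (p) = P*P' with e=1, f=1, g=2.
Therefore p is split.

split


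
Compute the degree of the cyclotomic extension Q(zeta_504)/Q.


The degree equals Euler's totient phi(504).
504 = 2^3 * 3^2 * 7
phi(504) = 144

144


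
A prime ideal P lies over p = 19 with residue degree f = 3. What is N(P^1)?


N(P^a) = p^(a*f)
= 19^(1*3)
= 19^3
= 6859

6859


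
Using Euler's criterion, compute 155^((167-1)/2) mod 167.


p = 167 is prime and the exponent is (p-1)/2 = 83, so by Euler's criterion 155^83 = (155/167) = +1 or -1 mod 167.
Compute by square-and-multiply:
  83 = 64 + 16 + 2 + 1 (binary 1010011)
  Repeated squaring mod 167: 155^1 = 155, 155^2 = 144, 155^4 = 28, 155^8 = 116, 155^16 = 96, 155^32 = 31, 155^64 = 126
  155^83 = 155^64 * 155^16 * 155^2 * 155^1 = 126 * 96 * 144 * 155 mod 167
    126 * 96 = 12096 = 72 mod 167
    72 * 144 = 10368 = 14 mod 167
    14 * 155 = 2170 = 166 mod 167
  155^83 = 166 mod 167
Result 166 = p - 1 = -1 mod 167: 155 is a quadratic non-residue mod 167. As a residue in [0, p-1] the value is 166.
155^83 mod 167 = 166

166


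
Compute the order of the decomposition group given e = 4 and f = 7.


|D_P| = e * f
= 4 * 7
= 28

28


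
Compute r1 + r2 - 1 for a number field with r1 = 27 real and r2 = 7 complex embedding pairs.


By Dirichlet's unit theorem:
rank = r1 + r2 - 1
= 27 + 7 - 1
= 33

33


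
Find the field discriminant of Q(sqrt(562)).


For K = Q(sqrt(d)) with d squarefree: disc(K) = d if d = 1 mod 4, and disc(K) = 4d if d = 2 or 3 mod 4.
Here d = 562, and d mod 4 = 2.
d = 2 mod 4, not 1 (O_K = Z[sqrt(d)]), so disc(K) = 4d = 4 * (562) = 2248

2248


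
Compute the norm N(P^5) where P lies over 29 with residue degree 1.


N(P^a) = p^(a*f)
= 29^(5*1)
= 29^5
= 20511149

20511149


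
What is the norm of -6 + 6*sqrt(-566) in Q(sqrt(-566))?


N(a + b*sqrt(d)) = a^2 - d*b^2
= (-6)^2 - (-566)*(6)^2
= 36 + 20376
= 20412

20412


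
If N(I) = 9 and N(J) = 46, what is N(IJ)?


N(IJ) = N(I) * N(J)
= 9 * 46
= 414

414


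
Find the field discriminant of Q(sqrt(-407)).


For K = Q(sqrt(d)) with d squarefree: disc(K) = d if d = 1 mod 4, and disc(K) = 4d if d = 2 or 3 mod 4.
Here d = -407, and d mod 4 = 1.
d = 1 mod 4 (O_K = Z[(1+sqrt(d))/2]), so disc(K) = d = -407

-407


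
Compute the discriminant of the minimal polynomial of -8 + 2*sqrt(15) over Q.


The element -8 + 2*sqrt(15) has minimal polynomial:
x^2 + 16*x + 4
Discriminant = (16)^2 - 4*(4)
= 256 - 16
= 240

240


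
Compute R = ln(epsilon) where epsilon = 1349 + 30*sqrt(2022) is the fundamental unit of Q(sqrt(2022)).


epsilon = 1349 + 30*sqrt(2022)
= 2697.9996
R = ln(2697.9996)
= 7.9003

7.9003


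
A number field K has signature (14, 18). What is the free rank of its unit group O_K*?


By Dirichlet's unit theorem:
rank = r1 + r2 - 1
= 14 + 18 - 1
= 31

31


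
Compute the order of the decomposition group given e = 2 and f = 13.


|D_P| = e * f
= 2 * 13
= 26

26


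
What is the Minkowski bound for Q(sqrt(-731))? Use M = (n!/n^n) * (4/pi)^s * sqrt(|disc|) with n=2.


d = -731, d mod 4 = 1, so disc(K) = d = -731; |disc(K)| = 731
Imaginary quadratic field, so n = 2, s = r2 = 1, r1 = 0
M = (n!/n^n) * (4/pi)^s * sqrt(|disc(K)|) = (2!/2^2) * (4/pi)^1 * sqrt(731)
= 0.5 * 1.273240 * 27.037012
= 17.2123

17.2123


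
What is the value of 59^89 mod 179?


p = 179 is prime and the exponent is (p-1)/2 = 89, so by Euler's criterion 59^89 = (59/179) = +1 or -1 mod 179.
Compute by square-and-multiply:
  89 = 64 + 16 + 8 + 1 (binary 1011001)
  Repeated squaring mod 179: 59^1 = 59, 59^2 = 80, 59^4 = 135, 59^8 = 146, 59^16 = 15, 59^32 = 46, 59^64 = 147
  59^89 = 59^64 * 59^16 * 59^8 * 59^1 = 147 * 15 * 146 * 59 mod 179
    147 * 15 = 2205 = 57 mod 179
    57 * 146 = 8322 = 88 mod 179
    88 * 59 = 5192 = 1 mod 179
  59^89 = 1 mod 179
Result 1: 59 is a quadratic residue mod 179.
59^89 mod 179 = 1

1


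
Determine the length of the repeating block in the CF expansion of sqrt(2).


Run the CF algorithm for sqrt(2).
a_0 = floor(sqrt(2)) = 1; set m_0=0, q_0=1.
Recurrence: m' = q*a - m,  q' = (d - m'^2)/q,  a' = floor((a_0 + m')/q').
  step 1: m=1, q=1, a=2
a_1 = 2*a_0 = 2, so the period closes here.
sqrt(2) = [1; 2]
Period length = 1

1


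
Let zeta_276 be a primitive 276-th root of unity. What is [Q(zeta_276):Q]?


The degree equals Euler's totient phi(276).
276 = 2^2 * 3 * 23
phi(276) = 88

88


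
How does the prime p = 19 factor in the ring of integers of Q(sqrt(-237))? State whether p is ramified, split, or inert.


K = Q(sqrt(-237)). Since d mod 4 = 3, disc(K) = -948.
Check p | disc: -948 mod 19 = 2.
p does not divide disc. Compute Legendre symbol (d/p):
10^((19-1)/2) mod 19 = -1
(d/p) = -1, so p is inert: (p) stays prime with e=1, f=2, g=1.
Therefore p is inert.

inert


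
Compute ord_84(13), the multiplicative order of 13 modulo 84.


We want ord_84(13), the smallest k >= 1 with 13^k = 1 mod 84.
n = 84 = 2^2 * 3 * 7, phi(84) = 24; the order divides phi(n).
Divisors of 24: 1, 2, 3, 4, 6, 8, 12, 24
Repeated squaring mod 84: 13^1 = 13, 13^2 = 1, 13^4 = 1, 13^8 = 1, 13^16 = 1
Test divisors in increasing order:
  k=1: 13^1 = 13 mod 84
  k=2: 13^2 = 1 mod 84  <- first divisor giving 1
Order = 2

2


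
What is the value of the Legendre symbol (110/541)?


p = 541 is prime, so compute (110/541) with the reciprocity algorithm (Jacobi-symbol steps: pull out 2s via (2/n), flip via reciprocity, reduce):
  pull out 2: (2/541) = -1  (since 541 mod 8 = 5)
  reciprocity: (55/541) -> +(541/55)
  reduce: (46/55)
  pull out 2: (2/55) = +1  (since 55 mod 8 = 7)
  reciprocity: (23/55) -> -(55/23)
  reduce: (9/23)
  reciprocity: (9/23) -> +(23/9)
  reduce: (5/9)
  reciprocity: (5/9) -> +(9/5)
  reduce: (4/5)
  pull out 2: (2/5) = -1  (since 5 mod 8 = 5)
  pull out 2: (2/5) = -1  (since 5 mod 8 = 5)
  (1/5) = 1
Product of signs = 1
(110/541) = 1

1


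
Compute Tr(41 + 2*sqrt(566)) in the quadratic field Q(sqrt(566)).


Tr(a + b*sqrt(d)) = (a + b*sqrt(d)) + (a - b*sqrt(d)) = 2a
= 2 * (41)
= 82

82


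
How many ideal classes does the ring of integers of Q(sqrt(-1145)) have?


K = Q(sqrt(-1145)). d mod 4 = 3, so D = disc(K) = 4d = -4580
h(K) equals the number of primitive reduced positive-definite forms (a, b, c) = a*x^2 + b*x*y + c*y^2 with b^2 - 4ac = D,
where reduced means |b| <= a <= c, with b >= 0 whenever |b| = a or a = c, and primitive means gcd(a, b, c) = 1.
Reduced forces 3a^2 <= |D| = 4580, so 1 <= a <= 39; b must have the parity of D, and c = (b^2 - D)/(4a) must be an integer >= a.
Enumerate a = 1..39, b in [-a, a]:
  a=1: (1, 0, 1145)  [1]
  a=2: (2, 2, 573)  [1]
  a=3: (3, -2, 382), (3, 2, 382)  [2]
  a=4: none
  a=5: (5, 0, 229)  [1]
  a=6: (6, -2, 191), (6, 2, 191)  [2]
  a=7..8: none
  a=9: (9, -8, 129), (9, 8, 129)  [2]
  a=10: (10, 10, 117)  [1]
  a=11..12: none
  a=13: (13, -10, 90), (13, 10, 90)  [2]
  a=14: none
  a=15: (15, -10, 78), (15, 10, 78)  [2]
  a=16..17: none
  a=18: (18, -10, 65), (18, 10, 65)  [2]
  a=19..25: none
  a=26: (26, -10, 45), (26, 10, 45)  [2]
  a=27: (27, -8, 43), (27, 8, 43)  [2]
  a=28..29: none
  a=30: (30, -10, 39), (30, 10, 39)  [2]
  a=31: (31, -16, 39), (31, 16, 39)  [2]
  a=32..39: none
Total reduced forms: 1 + 1 + 2 + 1 + 2 + 2 + 1 + 2 + 2 + 2 + 2 + 2 + 2 + 2 = 24
h = 24

24


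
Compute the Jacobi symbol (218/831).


Compute (218/831) via quadratic reciprocity:
  pull out 2: (2/831) = +1  (since 831 mod 8 = 7)
  reciprocity: (109/831) -> +(831/109)
  reduce: (68/109)
  pull out 2: (2/109) = -1  (since 109 mod 8 = 5)
  pull out 2: (2/109) = -1  (since 109 mod 8 = 5)
  reciprocity: (17/109) -> +(109/17)
  reduce: (7/17)
  reciprocity: (7/17) -> +(17/7)
  reduce: (3/7)
  reciprocity: (3/7) -> -(7/3)
  reduce: (1/3)
  (1/3) = 1
Product of signs = -1

-1


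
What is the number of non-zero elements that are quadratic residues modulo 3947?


For prime p, the number of non-zero quadratic residues is (p-1)/2.
= (3947-1)/2
= 1973

1973


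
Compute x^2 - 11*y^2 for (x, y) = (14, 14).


x^2 - d*y^2
= 14^2 - 11*14^2
= 196 - 2156
= -1960

-1960


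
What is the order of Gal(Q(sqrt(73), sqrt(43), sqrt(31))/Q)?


The 3 square roots of distinct primes are multiplicatively independent over Q,
so [K:Q] = 2^3 and Gal(K/Q) is isomorphic to (Z/2Z)^3.
|Gal| = 2^3 = 8

8


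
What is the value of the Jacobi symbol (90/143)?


Compute (90/143) via quadratic reciprocity:
  pull out 2: (2/143) = +1  (since 143 mod 8 = 7)
  reciprocity: (45/143) -> +(143/45)
  reduce: (8/45)
  pull out 2: (2/45) = -1  (since 45 mod 8 = 5)
  pull out 2: (2/45) = -1  (since 45 mod 8 = 5)
  pull out 2: (2/45) = -1  (since 45 mod 8 = 5)
  (1/45) = 1
Product of signs = -1

-1


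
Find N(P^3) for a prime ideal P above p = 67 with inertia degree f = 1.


N(P^a) = p^(a*f)
= 67^(3*1)
= 67^3
= 300763

300763


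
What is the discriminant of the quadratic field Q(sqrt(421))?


For K = Q(sqrt(d)) with d squarefree: disc(K) = d if d = 1 mod 4, and disc(K) = 4d if d = 2 or 3 mod 4.
Here d = 421, and d mod 4 = 1.
d = 1 mod 4 (O_K = Z[(1+sqrt(d))/2]), so disc(K) = d = 421

421


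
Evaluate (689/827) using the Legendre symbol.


p = 827 is prime, so compute (689/827) with the reciprocity algorithm (Jacobi-symbol steps: pull out 2s via (2/n), flip via reciprocity, reduce):
  reciprocity: (689/827) -> +(827/689)
  reduce: (138/689)
  pull out 2: (2/689) = +1  (since 689 mod 8 = 1)
  reciprocity: (69/689) -> +(689/69)
  reduce: (68/69)
  pull out 2: (2/69) = -1  (since 69 mod 8 = 5)
  pull out 2: (2/69) = -1  (since 69 mod 8 = 5)
  reciprocity: (17/69) -> +(69/17)
  reduce: (1/17)
  (1/17) = 1
Product of signs = 1
(689/827) = 1

1


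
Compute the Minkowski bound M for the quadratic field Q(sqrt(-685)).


d = -685, d mod 4 = 3, so disc(K) = 4d = -2740; |disc(K)| = 2740
Imaginary quadratic field, so n = 2, s = r2 = 1, r1 = 0
M = (n!/n^n) * (4/pi)^s * sqrt(|disc(K)|) = (2!/2^2) * (4/pi)^1 * sqrt(2740)
= 0.5 * 1.273240 * 52.345009
= 33.3239

33.3239


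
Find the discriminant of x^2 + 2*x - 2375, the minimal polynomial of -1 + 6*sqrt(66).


The element -1 + 6*sqrt(66) has minimal polynomial:
x^2 + 2*x - 2375
Discriminant = (2)^2 - 4*(-2375)
= 4 + 9500
= 9504

9504


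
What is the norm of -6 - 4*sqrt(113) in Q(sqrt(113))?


N(a + b*sqrt(d)) = a^2 - d*b^2
= (-6)^2 - (113)*(-4)^2
= 36 - 1808
= -1772

-1772


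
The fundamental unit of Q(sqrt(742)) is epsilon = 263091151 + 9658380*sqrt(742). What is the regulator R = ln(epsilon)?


epsilon = 263091151 + 9658380*sqrt(742)
= 5.2618e+08
R = ln(5.2618e+08)
= 20.0812

20.0812


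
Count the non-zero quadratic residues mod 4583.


For prime p, the number of non-zero quadratic residues is (p-1)/2.
= (4583-1)/2
= 2291

2291


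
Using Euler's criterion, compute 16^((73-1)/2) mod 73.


p = 73 is prime and the exponent is (p-1)/2 = 36, so by Euler's criterion 16^36 = (16/73) = +1 or -1 mod 73.
Compute by square-and-multiply:
  36 = 32 + 4 (binary 100100)
  Repeated squaring mod 73: 16^1 = 16, 16^2 = 37, 16^4 = 55, 16^8 = 32, 16^16 = 2, 16^32 = 4
  16^36 = 16^32 * 16^4 = 4 * 55 mod 73
    4 * 55 = 220 = 1 mod 73
  16^36 = 1 mod 73
Result 1: 16 is a quadratic residue mod 73.
16^36 mod 73 = 1

1


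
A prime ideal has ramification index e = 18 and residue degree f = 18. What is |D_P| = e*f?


|D_P| = e * f
= 18 * 18
= 324

324


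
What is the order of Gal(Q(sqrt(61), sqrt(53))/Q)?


The 2 square roots of distinct primes are multiplicatively independent over Q,
so [K:Q] = 2^2 and Gal(K/Q) is isomorphic to (Z/2Z)^2.
|Gal| = 2^2 = 4

4


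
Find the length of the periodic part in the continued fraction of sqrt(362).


Run the CF algorithm for sqrt(362).
a_0 = floor(sqrt(362)) = 19; set m_0=0, q_0=1.
Recurrence: m' = q*a - m,  q' = (d - m'^2)/q,  a' = floor((a_0 + m')/q').
  step 1: m=19, q=1, a=38
a_1 = 2*a_0 = 38, so the period closes here.
sqrt(362) = [19; 38]
Period length = 1

1


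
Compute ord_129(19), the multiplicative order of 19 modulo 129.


We want ord_129(19), the smallest k >= 1 with 19^k = 1 mod 129.
n = 129 = 3 * 43, phi(129) = 84; the order divides phi(n).
Divisors of 84: 1, 2, 3, 4, 6, 7, 12, 14, 21, 28, 42, 84
Repeated squaring mod 129: 19^1 = 19, 19^2 = 103, 19^4 = 31, 19^8 = 58, 19^16 = 10, 19^32 = 100, 19^64 = 67
Test divisors in increasing order:
  k=1: 19^1 = 19 mod 129
  k=2: 19^2 = 103 mod 129
  k=3: 19^3 = 103 * 19 = 22 mod 129
  k=4: 19^4 = 31 mod 129
  k=6: 19^6 = 31 * 103 = 97 mod 129
  k=7: 19^7 = 31 * 103 * 19 = 37 mod 129
  k=12: 19^12 = 58 * 31 = 121 mod 129
  k=14: 19^14 = 58 * 31 * 103 = 79 mod 129
  k=21: 19^21 = 10 * 31 * 19 = 85 mod 129
  k=28: 19^28 = 10 * 58 * 31 = 49 mod 129
  k=42: 19^42 = 100 * 58 * 103 = 1 mod 129  <- first divisor giving 1
Order = 42

42


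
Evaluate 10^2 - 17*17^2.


x^2 - d*y^2
= 10^2 - 17*17^2
= 100 - 4913
= -4813

-4813


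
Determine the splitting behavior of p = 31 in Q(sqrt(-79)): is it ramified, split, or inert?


K = Q(sqrt(-79)). Since d mod 4 = 1, disc(K) = -79.
Check p | disc: -79 mod 31 = 14.
p does not divide disc. Compute Legendre symbol (d/p):
14^((31-1)/2) mod 31 = 1
(d/p) = 1, so p splits: (p) = P*P' with e=1, f=1, g=2.
Therefore p is split.

split


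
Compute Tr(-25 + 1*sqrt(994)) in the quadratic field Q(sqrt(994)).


Tr(a + b*sqrt(d)) = (a + b*sqrt(d)) + (a - b*sqrt(d)) = 2a
= 2 * (-25)
= -50

-50


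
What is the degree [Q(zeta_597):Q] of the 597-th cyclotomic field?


The degree equals Euler's totient phi(597).
597 = 3 * 199
phi(597) = 396

396


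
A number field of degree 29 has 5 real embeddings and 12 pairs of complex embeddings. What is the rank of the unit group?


By Dirichlet's unit theorem:
rank = r1 + r2 - 1
= 5 + 12 - 1
= 16

16


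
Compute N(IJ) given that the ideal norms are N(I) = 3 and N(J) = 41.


N(IJ) = N(I) * N(J)
= 3 * 41
= 123

123


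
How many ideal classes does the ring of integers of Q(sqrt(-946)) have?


K = Q(sqrt(-946)). d mod 4 = 2, so D = disc(K) = 4d = -3784
h(K) equals the number of primitive reduced positive-definite forms (a, b, c) = a*x^2 + b*x*y + c*y^2 with b^2 - 4ac = D,
where reduced means |b| <= a <= c, with b >= 0 whenever |b| = a or a = c, and primitive means gcd(a, b, c) = 1.
Reduced forces 3a^2 <= |D| = 3784, so 1 <= a <= 35; b must have the parity of D, and c = (b^2 - D)/(4a) must be an integer >= a.
Enumerate a = 1..35, b in [-a, a]:
  a=1: (1, 0, 946)  [1]
  a=2: (2, 0, 473)  [1]
  a=3..4: none
  a=5: (5, -4, 190), (5, 4, 190)  [2]
  a=6..9: none
  a=10: (10, -4, 95), (10, 4, 95)  [2]
  a=11: (11, 0, 86)  [1]
  a=12: none
  a=13: (13, -8, 74), (13, 8, 74)  [2]
  a=14..18: none
  a=19: (19, -4, 50), (19, 4, 50)  [2]
  a=20..21: none
  a=22: (22, 0, 43)  [1]
  a=23..24: none
  a=25: (25, -4, 38), (25, 4, 38)  [2]
  a=26: (26, -8, 37), (26, 8, 37)  [2]
  a=27..35: none
Total reduced forms: 1 + 1 + 2 + 2 + 1 + 2 + 2 + 1 + 2 + 2 = 16
h = 16

16


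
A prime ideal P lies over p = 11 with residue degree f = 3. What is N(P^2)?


N(P^a) = p^(a*f)
= 11^(2*3)
= 11^6
= 1771561

1771561


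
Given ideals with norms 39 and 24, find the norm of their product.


N(IJ) = N(I) * N(J)
= 39 * 24
= 936

936


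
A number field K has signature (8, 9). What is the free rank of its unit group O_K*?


By Dirichlet's unit theorem:
rank = r1 + r2 - 1
= 8 + 9 - 1
= 16

16


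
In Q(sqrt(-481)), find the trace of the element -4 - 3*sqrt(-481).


Tr(a + b*sqrt(d)) = (a + b*sqrt(d)) + (a - b*sqrt(d)) = 2a
= 2 * (-4)
= -8

-8


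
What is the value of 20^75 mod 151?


p = 151 is prime and the exponent is (p-1)/2 = 75, so by Euler's criterion 20^75 = (20/151) = +1 or -1 mod 151.
Compute by square-and-multiply:
  75 = 64 + 8 + 2 + 1 (binary 1001011)
  Repeated squaring mod 151: 20^1 = 20, 20^2 = 98, 20^4 = 91, 20^8 = 127, 20^16 = 123, 20^32 = 29, 20^64 = 86
  20^75 = 20^64 * 20^8 * 20^2 * 20^1 = 86 * 127 * 98 * 20 mod 151
    86 * 127 = 10922 = 50 mod 151
    50 * 98 = 4900 = 68 mod 151
    68 * 20 = 1360 = 1 mod 151
  20^75 = 1 mod 151
Result 1: 20 is a quadratic residue mod 151.
20^75 mod 151 = 1

1


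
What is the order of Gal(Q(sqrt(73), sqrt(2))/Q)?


The 2 square roots of distinct primes are multiplicatively independent over Q,
so [K:Q] = 2^2 and Gal(K/Q) is isomorphic to (Z/2Z)^2.
|Gal| = 2^2 = 4

4


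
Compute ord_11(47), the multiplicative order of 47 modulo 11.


We want ord_11(47), the smallest k >= 1 with 47^k = 1 mod 11.
n = 11 = 11, phi(11) = 10; the order divides phi(n).
Divisors of 10: 1, 2, 5, 10
Repeated squaring mod 11: 47^1 = 3, 47^2 = 9, 47^4 = 4, 47^8 = 5
Test divisors in increasing order:
  k=1: 47^1 = 3 mod 11
  k=2: 47^2 = 9 mod 11
  k=5: 47^5 = 4 * 3 = 1 mod 11  <- first divisor giving 1
Order = 5

5


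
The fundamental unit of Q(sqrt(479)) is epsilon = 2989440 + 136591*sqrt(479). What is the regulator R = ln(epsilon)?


epsilon = 2989440 + 136591*sqrt(479)
= 5.9789e+06
R = ln(5.9789e+06)
= 15.6037

15.6037


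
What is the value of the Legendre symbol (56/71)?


p = 71 is prime, so compute (56/71) with the reciprocity algorithm (Jacobi-symbol steps: pull out 2s via (2/n), flip via reciprocity, reduce):
  pull out 2: (2/71) = +1  (since 71 mod 8 = 7)
  pull out 2: (2/71) = +1  (since 71 mod 8 = 7)
  pull out 2: (2/71) = +1  (since 71 mod 8 = 7)
  reciprocity: (7/71) -> -(71/7)
  reduce: (1/7)
  (1/7) = 1
Product of signs = -1
(56/71) = -1

-1


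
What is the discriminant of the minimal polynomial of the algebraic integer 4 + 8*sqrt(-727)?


The element 4 + 8*sqrt(-727) has minimal polynomial:
x^2 - 8*x + 46544
Discriminant = (-8)^2 - 4*(46544)
= 64 - 186176
= -186112

-186112


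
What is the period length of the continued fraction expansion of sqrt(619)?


Run the CF algorithm for sqrt(619).
a_0 = floor(sqrt(619)) = 24; set m_0=0, q_0=1.
Recurrence: m' = q*a - m,  q' = (d - m'^2)/q,  a' = floor((a_0 + m')/q').
  step 1: m=24, q=43, a=1
  step 2: m=19, q=6, a=7
  step 3: m=23, q=15, a=3
  step 4: m=22, q=9, a=5
  step 5: m=23, q=10, a=4
  step 6: m=17, q=33, a=1
  step 7: m=16, q=11, a=3
  step 8: m=17, q=30, a=1
  step 9: m=13, q=15, a=2
  step 10: m=17, q=22, a=1
  step 11: m=5, q=27, a=1
  step 12: m=22, q=5, a=9
  step 13: m=23, q=18, a=2
  step 14: m=13, q=25, a=1
  step 15: m=12, q=19, a=1
  step 16: m=7, q=30, a=1
  step 17: m=23, q=3, a=15
  step 18: m=22, q=45, a=1
  step 19: m=23, q=2, a=23
  step 20: m=23, q=45, a=1
  step 21: m=22, q=3, a=15
  step 22: m=23, q=30, a=1
  step 23: m=7, q=19, a=1
  step 24: m=12, q=25, a=1
  step 25: m=13, q=18, a=2
  step 26: m=23, q=5, a=9
  step 27: m=22, q=27, a=1
  step 28: m=5, q=22, a=1
  step 29: m=17, q=15, a=2
  step 30: m=13, q=30, a=1
  step 31: m=17, q=11, a=3
  step 32: m=16, q=33, a=1
  step 33: m=17, q=10, a=4
  step 34: m=23, q=9, a=5
  step 35: m=22, q=15, a=3
  step 36: m=23, q=6, a=7
  step 37: m=19, q=43, a=1
  step 38: m=24, q=1, a=48
a_38 = 2*a_0 = 48, so the period closes here.
sqrt(619) = [24; 1, 7, 3, 5, 4, 1, 3, 1, 2, 1, 1, 9, 2, 1, 1, 1, 15, 1, 23, 1, 15, 1, 1, 1, 2, 9, 1, 1, 2, 1, 3, 1, 4, 5, 3, 7, 1, 48]
Period length = 38

38


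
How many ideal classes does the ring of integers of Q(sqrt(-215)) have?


K = Q(sqrt(-215)). d mod 4 = 1, so D = disc(K) = d = -215
h(K) equals the number of primitive reduced positive-definite forms (a, b, c) = a*x^2 + b*x*y + c*y^2 with b^2 - 4ac = D,
where reduced means |b| <= a <= c, with b >= 0 whenever |b| = a or a = c, and primitive means gcd(a, b, c) = 1.
Reduced forces 3a^2 <= |D| = 215, so 1 <= a <= 8; b must have the parity of D, and c = (b^2 - D)/(4a) must be an integer >= a.
Enumerate a = 1..8, b in [-a, a]:
  a=1: (1, 1, 54)  [1]
  a=2: (2, -1, 27), (2, 1, 27)  [2]
  a=3: (3, -1, 18), (3, 1, 18)  [2]
  a=4: (4, -3, 14), (4, 3, 14)  [2]
  a=5: (5, 5, 12)  [1]
  a=6: (6, -5, 10), (6, -1, 9), (6, 1, 9), (6, 5, 10)  [4]
  a=7: (7, -3, 8), (7, 3, 8)  [2]
  a=8: none
Total reduced forms: 1 + 2 + 2 + 2 + 1 + 4 + 2 = 14
h = 14

14


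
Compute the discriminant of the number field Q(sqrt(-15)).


For K = Q(sqrt(d)) with d squarefree: disc(K) = d if d = 1 mod 4, and disc(K) = 4d if d = 2 or 3 mod 4.
Here d = -15, and d mod 4 = 1.
d = 1 mod 4 (O_K = Z[(1+sqrt(d))/2]), so disc(K) = d = -15

-15


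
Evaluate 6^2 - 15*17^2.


x^2 - d*y^2
= 6^2 - 15*17^2
= 36 - 4335
= -4299

-4299


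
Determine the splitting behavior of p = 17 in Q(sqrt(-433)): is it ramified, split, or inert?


K = Q(sqrt(-433)). Since d mod 4 = 3, disc(K) = -1732.
Check p | disc: -1732 mod 17 = 2.
p does not divide disc. Compute Legendre symbol (d/p):
9^((17-1)/2) mod 17 = 1
(d/p) = 1, so p splits: (p) = P*P' with e=1, f=1, g=2.
Therefore p is split.

split


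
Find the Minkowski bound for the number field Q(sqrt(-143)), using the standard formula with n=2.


d = -143, d mod 4 = 1, so disc(K) = d = -143; |disc(K)| = 143
Imaginary quadratic field, so n = 2, s = r2 = 1, r1 = 0
M = (n!/n^n) * (4/pi)^s * sqrt(|disc(K)|) = (2!/2^2) * (4/pi)^1 * sqrt(143)
= 0.5 * 1.273240 * 11.958261
= 7.6129

7.6129


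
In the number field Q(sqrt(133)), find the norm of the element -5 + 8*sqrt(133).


N(a + b*sqrt(d)) = a^2 - d*b^2
= (-5)^2 - (133)*(8)^2
= 25 - 8512
= -8487

-8487


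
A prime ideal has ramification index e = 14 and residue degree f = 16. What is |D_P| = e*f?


|D_P| = e * f
= 14 * 16
= 224

224


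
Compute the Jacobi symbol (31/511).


Compute (31/511) via quadratic reciprocity:
  reciprocity: (31/511) -> -(511/31)
  reduce: (15/31)
  reciprocity: (15/31) -> -(31/15)
  reduce: (1/15)
  (1/15) = 1
Product of signs = 1

1


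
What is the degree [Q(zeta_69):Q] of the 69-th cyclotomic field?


The degree equals Euler's totient phi(69).
69 = 3 * 23
phi(69) = 44

44


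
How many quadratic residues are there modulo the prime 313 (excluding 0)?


For prime p, the number of non-zero quadratic residues is (p-1)/2.
= (313-1)/2
= 156

156


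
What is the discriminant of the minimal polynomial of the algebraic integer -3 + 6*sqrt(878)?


The element -3 + 6*sqrt(878) has minimal polynomial:
x^2 + 6*x - 31599
Discriminant = (6)^2 - 4*(-31599)
= 36 + 126396
= 126432

126432


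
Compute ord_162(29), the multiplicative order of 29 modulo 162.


We want ord_162(29), the smallest k >= 1 with 29^k = 1 mod 162.
n = 162 = 2 * 3^4, phi(162) = 54; the order divides phi(n).
Divisors of 54: 1, 2, 3, 6, 9, 18, 27, 54
Repeated squaring mod 162: 29^1 = 29, 29^2 = 31, 29^4 = 151, 29^8 = 121, 29^16 = 61, 29^32 = 157
Test divisors in increasing order:
  k=1: 29^1 = 29 mod 162
  k=2: 29^2 = 31 mod 162
  k=3: 29^3 = 31 * 29 = 89 mod 162
  k=6: 29^6 = 151 * 31 = 145 mod 162
  k=9: 29^9 = 121 * 29 = 107 mod 162
  k=18: 29^18 = 61 * 31 = 109 mod 162
  k=27: 29^27 = 61 * 121 * 31 * 29 = 161 mod 162
  k=54: 29^54 = 157 * 61 * 151 * 31 = 1 mod 162  <- first divisor giving 1
Order = 54

54


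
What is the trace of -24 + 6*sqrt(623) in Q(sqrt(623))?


Tr(a + b*sqrt(d)) = (a + b*sqrt(d)) + (a - b*sqrt(d)) = 2a
= 2 * (-24)
= -48

-48


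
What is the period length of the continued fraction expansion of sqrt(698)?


Run the CF algorithm for sqrt(698).
a_0 = floor(sqrt(698)) = 26; set m_0=0, q_0=1.
Recurrence: m' = q*a - m,  q' = (d - m'^2)/q,  a' = floor((a_0 + m')/q').
  step 1: m=26, q=22, a=2
  step 2: m=18, q=17, a=2
  step 3: m=16, q=26, a=1
  step 4: m=10, q=23, a=1
  step 5: m=13, q=23, a=1
  step 6: m=10, q=26, a=1
  step 7: m=16, q=17, a=2
  step 8: m=18, q=22, a=2
  step 9: m=26, q=1, a=52
a_9 = 2*a_0 = 52, so the period closes here.
sqrt(698) = [26; 2, 2, 1, 1, 1, 1, 2, 2, 52]
Period length = 9

9


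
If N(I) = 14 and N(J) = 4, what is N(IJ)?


N(IJ) = N(I) * N(J)
= 14 * 4
= 56

56


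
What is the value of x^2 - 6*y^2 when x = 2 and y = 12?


x^2 - d*y^2
= 2^2 - 6*12^2
= 4 - 864
= -860

-860


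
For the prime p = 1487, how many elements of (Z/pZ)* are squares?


For prime p, the number of non-zero quadratic residues is (p-1)/2.
= (1487-1)/2
= 743

743


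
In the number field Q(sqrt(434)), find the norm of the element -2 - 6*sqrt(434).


N(a + b*sqrt(d)) = a^2 - d*b^2
= (-2)^2 - (434)*(-6)^2
= 4 - 15624
= -15620

-15620


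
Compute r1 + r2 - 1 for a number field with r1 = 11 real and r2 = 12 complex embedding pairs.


By Dirichlet's unit theorem:
rank = r1 + r2 - 1
= 11 + 12 - 1
= 22

22


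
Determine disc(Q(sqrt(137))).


For K = Q(sqrt(d)) with d squarefree: disc(K) = d if d = 1 mod 4, and disc(K) = 4d if d = 2 or 3 mod 4.
Here d = 137, and d mod 4 = 1.
d = 1 mod 4 (O_K = Z[(1+sqrt(d))/2]), so disc(K) = d = 137

137


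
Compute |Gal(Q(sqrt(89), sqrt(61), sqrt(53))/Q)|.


The 3 square roots of distinct primes are multiplicatively independent over Q,
so [K:Q] = 2^3 and Gal(K/Q) is isomorphic to (Z/2Z)^3.
|Gal| = 2^3 = 8

8


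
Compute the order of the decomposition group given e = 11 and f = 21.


|D_P| = e * f
= 11 * 21
= 231

231


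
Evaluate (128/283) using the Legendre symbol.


p = 283 is prime, so compute (128/283) with the reciprocity algorithm (Jacobi-symbol steps: pull out 2s via (2/n), flip via reciprocity, reduce):
  pull out 2: (2/283) = -1  (since 283 mod 8 = 3)
  pull out 2: (2/283) = -1  (since 283 mod 8 = 3)
  pull out 2: (2/283) = -1  (since 283 mod 8 = 3)
  pull out 2: (2/283) = -1  (since 283 mod 8 = 3)
  pull out 2: (2/283) = -1  (since 283 mod 8 = 3)
  pull out 2: (2/283) = -1  (since 283 mod 8 = 3)
  pull out 2: (2/283) = -1  (since 283 mod 8 = 3)
  (1/283) = 1
Product of signs = -1
(128/283) = -1

-1


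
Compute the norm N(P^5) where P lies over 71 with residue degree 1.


N(P^a) = p^(a*f)
= 71^(5*1)
= 71^5
= 1804229351

1804229351


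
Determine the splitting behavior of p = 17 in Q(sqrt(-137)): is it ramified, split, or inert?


K = Q(sqrt(-137)). Since d mod 4 = 3, disc(K) = -548.
Check p | disc: -548 mod 17 = 13.
p does not divide disc. Compute Legendre symbol (d/p):
16^((17-1)/2) mod 17 = 1
(d/p) = 1, so p splits: (p) = P*P' with e=1, f=1, g=2.
Therefore p is split.

split
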